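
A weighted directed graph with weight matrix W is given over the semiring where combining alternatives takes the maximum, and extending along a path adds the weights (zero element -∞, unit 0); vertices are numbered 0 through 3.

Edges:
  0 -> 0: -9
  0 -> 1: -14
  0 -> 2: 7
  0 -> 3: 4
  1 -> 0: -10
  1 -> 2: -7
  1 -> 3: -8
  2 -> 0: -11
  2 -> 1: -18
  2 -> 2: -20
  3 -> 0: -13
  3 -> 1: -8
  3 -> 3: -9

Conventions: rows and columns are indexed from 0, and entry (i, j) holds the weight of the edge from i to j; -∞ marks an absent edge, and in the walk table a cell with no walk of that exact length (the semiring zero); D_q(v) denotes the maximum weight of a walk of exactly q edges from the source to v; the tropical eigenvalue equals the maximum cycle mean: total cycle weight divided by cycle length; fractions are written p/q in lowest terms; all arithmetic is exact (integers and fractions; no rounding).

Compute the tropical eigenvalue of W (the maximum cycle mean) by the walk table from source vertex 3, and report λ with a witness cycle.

q=0: [-∞, -∞, -∞, 0]
q=1: [-13, -8, -∞, -9]
q=2: [-18, -17, -6, -9]
q=3: [-17, -17, -11, -14]
q=4: [-22, -22, -10, -13]
Optimal cycle mean attained by: cycle 0->2->0, total 7 + (-11), length 2.
Answer: λ = -2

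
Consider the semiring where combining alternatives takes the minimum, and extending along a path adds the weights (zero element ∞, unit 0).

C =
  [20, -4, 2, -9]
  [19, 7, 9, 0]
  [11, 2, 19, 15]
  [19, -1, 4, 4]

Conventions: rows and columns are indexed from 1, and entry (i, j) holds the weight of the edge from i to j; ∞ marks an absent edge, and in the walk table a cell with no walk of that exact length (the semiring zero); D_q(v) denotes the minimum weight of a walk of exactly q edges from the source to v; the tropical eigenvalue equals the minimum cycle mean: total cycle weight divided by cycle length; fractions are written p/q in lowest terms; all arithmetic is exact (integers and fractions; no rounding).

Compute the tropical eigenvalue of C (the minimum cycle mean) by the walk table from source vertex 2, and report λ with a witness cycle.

q=0: [∞, 0, ∞, ∞]
q=1: [19, 7, 9, 0]
q=2: [19, -1, 4, 4]
q=3: [15, 3, 8, -1]
q=4: [18, -2, 3, 3]
Optimal cycle mean attained by: cycle 2->4->2, total 0 + (-1), length 2.
Answer: λ = -1/2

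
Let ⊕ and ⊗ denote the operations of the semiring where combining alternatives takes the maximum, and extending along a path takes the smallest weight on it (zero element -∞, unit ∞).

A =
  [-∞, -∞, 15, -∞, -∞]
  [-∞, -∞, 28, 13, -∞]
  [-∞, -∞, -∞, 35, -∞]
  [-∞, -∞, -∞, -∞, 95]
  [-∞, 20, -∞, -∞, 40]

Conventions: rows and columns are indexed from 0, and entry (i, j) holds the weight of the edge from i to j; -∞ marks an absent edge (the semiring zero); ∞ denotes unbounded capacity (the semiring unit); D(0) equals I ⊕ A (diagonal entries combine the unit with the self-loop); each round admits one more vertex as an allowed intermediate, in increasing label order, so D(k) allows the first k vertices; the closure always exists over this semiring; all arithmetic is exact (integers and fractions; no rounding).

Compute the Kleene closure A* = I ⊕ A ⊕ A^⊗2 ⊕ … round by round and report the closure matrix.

D(0):
  [∞, -∞, 15, -∞, -∞]
  [-∞, ∞, 28, 13, -∞]
  [-∞, -∞, ∞, 35, -∞]
  [-∞, -∞, -∞, ∞, 95]
  [-∞, 20, -∞, -∞, ∞]
D(1):
  [∞, -∞, 15, -∞, -∞]
  [-∞, ∞, 28, 13, -∞]
  [-∞, -∞, ∞, 35, -∞]
  [-∞, -∞, -∞, ∞, 95]
  [-∞, 20, -∞, -∞, ∞]
D(2):
  [∞, -∞, 15, -∞, -∞]
  [-∞, ∞, 28, 13, -∞]
  [-∞, -∞, ∞, 35, -∞]
  [-∞, -∞, -∞, ∞, 95]
  [-∞, 20, 20, 13, ∞]
D(3):
  [∞, -∞, 15, 15, -∞]
  [-∞, ∞, 28, 28, -∞]
  [-∞, -∞, ∞, 35, -∞]
  [-∞, -∞, -∞, ∞, 95]
  [-∞, 20, 20, 20, ∞]
D(4):
  [∞, -∞, 15, 15, 15]
  [-∞, ∞, 28, 28, 28]
  [-∞, -∞, ∞, 35, 35]
  [-∞, -∞, -∞, ∞, 95]
  [-∞, 20, 20, 20, ∞]
D(5):
  [∞, 15, 15, 15, 15]
  [-∞, ∞, 28, 28, 28]
  [-∞, 20, ∞, 35, 35]
  [-∞, 20, 20, ∞, 95]
  [-∞, 20, 20, 20, ∞]
Answer: A* = [[∞, 15, 15, 15, 15], [-∞, ∞, 28, 28, 28], [-∞, 20, ∞, 35, 35], [-∞, 20, 20, ∞, 95], [-∞, 20, 20, 20, ∞]]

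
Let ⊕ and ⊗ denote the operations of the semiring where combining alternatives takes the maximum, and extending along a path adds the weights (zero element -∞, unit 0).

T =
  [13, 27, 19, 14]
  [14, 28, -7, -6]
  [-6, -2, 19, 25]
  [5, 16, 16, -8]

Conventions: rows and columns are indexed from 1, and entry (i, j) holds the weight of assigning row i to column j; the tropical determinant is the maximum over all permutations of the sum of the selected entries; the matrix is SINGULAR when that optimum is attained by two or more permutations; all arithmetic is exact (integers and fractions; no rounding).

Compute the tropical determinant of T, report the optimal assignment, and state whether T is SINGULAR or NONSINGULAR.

σ = (1, 2, 3, 4): 13 + 28 + 19 + (-8) = 52
σ = (1, 2, 4, 3): 13 + 28 + 25 + 16 = 82
σ = (1, 3, 2, 4): 13 + (-7) + (-2) + (-8) = -4
σ = (1, 3, 4, 2): 13 + (-7) + 25 + 16 = 47
σ = (1, 4, 2, 3): 13 + (-6) + (-2) + 16 = 21
σ = (1, 4, 3, 2): 13 + (-6) + 19 + 16 = 42
σ = (2, 1, 3, 4): 27 + 14 + 19 + (-8) = 52
σ = (2, 1, 4, 3): 27 + 14 + 25 + 16 = 82
σ = (2, 3, 1, 4): 27 + (-7) + (-6) + (-8) = 6
σ = (2, 3, 4, 1): 27 + (-7) + 25 + 5 = 50
σ = (2, 4, 1, 3): 27 + (-6) + (-6) + 16 = 31
σ = (2, 4, 3, 1): 27 + (-6) + 19 + 5 = 45
σ = (3, 1, 2, 4): 19 + 14 + (-2) + (-8) = 23
σ = (3, 1, 4, 2): 19 + 14 + 25 + 16 = 74
σ = (3, 2, 1, 4): 19 + 28 + (-6) + (-8) = 33
σ = (3, 2, 4, 1): 19 + 28 + 25 + 5 = 77
σ = (3, 4, 1, 2): 19 + (-6) + (-6) + 16 = 23
σ = (3, 4, 2, 1): 19 + (-6) + (-2) + 5 = 16
σ = (4, 1, 2, 3): 14 + 14 + (-2) + 16 = 42
σ = (4, 1, 3, 2): 14 + 14 + 19 + 16 = 63
σ = (4, 2, 1, 3): 14 + 28 + (-6) + 16 = 52
σ = (4, 2, 3, 1): 14 + 28 + 19 + 5 = 66
σ = (4, 3, 1, 2): 14 + (-7) + (-6) + 16 = 17
σ = (4, 3, 2, 1): 14 + (-7) + (-2) + 5 = 10
Optimal value attained by: σ = (1, 2, 4, 3).
Answer: det⊕(T) = 82; verdict: SINGULAR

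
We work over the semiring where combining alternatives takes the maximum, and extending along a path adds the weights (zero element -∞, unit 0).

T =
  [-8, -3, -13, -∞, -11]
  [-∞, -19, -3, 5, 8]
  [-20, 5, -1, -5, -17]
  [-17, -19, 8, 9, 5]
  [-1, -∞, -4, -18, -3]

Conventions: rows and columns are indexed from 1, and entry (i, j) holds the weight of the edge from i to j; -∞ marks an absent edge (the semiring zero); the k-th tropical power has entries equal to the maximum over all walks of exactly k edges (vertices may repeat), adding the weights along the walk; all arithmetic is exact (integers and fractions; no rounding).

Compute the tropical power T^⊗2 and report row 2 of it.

T^⊗2:
  [-12, -8, -6, 2, 5]
  [7, 2, 13, 14, 10]
  [-18, 4, 3, 10, 13]
  [4, 13, 17, 18, 14]
  [-4, 1, -5, -9, -6]
Answer: row 2 of T^⊗2 = [7, 2, 13, 14, 10]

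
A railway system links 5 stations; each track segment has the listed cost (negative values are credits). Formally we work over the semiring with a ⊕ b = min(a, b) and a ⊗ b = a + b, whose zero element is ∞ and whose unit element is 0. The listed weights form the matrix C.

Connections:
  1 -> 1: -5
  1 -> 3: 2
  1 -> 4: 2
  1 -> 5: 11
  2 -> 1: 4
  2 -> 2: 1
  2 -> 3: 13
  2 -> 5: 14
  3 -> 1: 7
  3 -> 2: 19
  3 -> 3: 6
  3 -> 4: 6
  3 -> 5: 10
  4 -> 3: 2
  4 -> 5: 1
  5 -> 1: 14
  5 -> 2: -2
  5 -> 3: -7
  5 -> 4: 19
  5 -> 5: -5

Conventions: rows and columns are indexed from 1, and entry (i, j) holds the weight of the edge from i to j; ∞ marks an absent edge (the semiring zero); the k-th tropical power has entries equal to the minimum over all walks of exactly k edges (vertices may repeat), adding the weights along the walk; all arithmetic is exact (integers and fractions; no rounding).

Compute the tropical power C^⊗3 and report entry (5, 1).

C^⊗2:
  [-10, 9, -3, -3, 3]
  [-1, 2, 6, 6, 9]
  [2, 8, 3, 9, 5]
  [9, -1, -6, 8, -4]
  [0, -7, -12, -1, -10]
C^⊗3:
  [-15, 1, -8, -8, -2]
  [-6, 3, 1, 1, 4]
  [-3, 3, -2, 4, 0]
  [1, -6, -11, 0, -9]
  [-5, -12, -17, -6, -15]
Key observation: the optimum is the walk 5->3->1->1, with weight (-7) + 7 + (-5) = -5.
Optimal value attained by: walk 5->3->1->1.
Answer: (C^⊗3)[5][1] = -5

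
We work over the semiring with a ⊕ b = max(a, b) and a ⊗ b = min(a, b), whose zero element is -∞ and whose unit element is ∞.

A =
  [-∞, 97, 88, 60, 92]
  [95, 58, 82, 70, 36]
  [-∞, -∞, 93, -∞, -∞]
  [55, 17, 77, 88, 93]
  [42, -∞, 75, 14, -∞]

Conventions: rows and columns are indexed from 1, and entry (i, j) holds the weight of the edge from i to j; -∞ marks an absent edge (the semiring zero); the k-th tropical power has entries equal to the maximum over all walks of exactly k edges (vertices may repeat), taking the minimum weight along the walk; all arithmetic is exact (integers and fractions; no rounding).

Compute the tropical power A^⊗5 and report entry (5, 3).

A^⊗2:
  [95, 58, 88, 70, 60]
  [58, 95, 88, 70, 92]
  [-∞, -∞, 93, -∞, -∞]
  [55, 55, 77, 88, 88]
  [14, 42, 75, 42, 42]
A^⊗3:
  [58, 95, 88, 70, 92]
  [95, 58, 88, 70, 70]
  [-∞, -∞, 93, -∞, -∞]
  [55, 55, 77, 88, 88]
  [42, 42, 75, 42, 42]
A^⊗4:
  [95, 58, 88, 70, 70]
  [58, 95, 88, 70, 92]
  [-∞, -∞, 93, -∞, -∞]
  [55, 55, 77, 88, 88]
  [42, 42, 75, 42, 42]
A^⊗5:
  [58, 95, 88, 70, 92]
  [95, 58, 88, 70, 70]
  [-∞, -∞, 93, -∞, -∞]
  [55, 55, 77, 88, 88]
  [42, 42, 75, 42, 42]
Key observation: the optimum is the walk 5->3->3->3->3->3, with weight 75 min 93 min 93 min 93 min 93 = 75.
Optimal value attained by: walk 5->3->3->3->3->3.
Answer: (A^⊗5)[5][3] = 75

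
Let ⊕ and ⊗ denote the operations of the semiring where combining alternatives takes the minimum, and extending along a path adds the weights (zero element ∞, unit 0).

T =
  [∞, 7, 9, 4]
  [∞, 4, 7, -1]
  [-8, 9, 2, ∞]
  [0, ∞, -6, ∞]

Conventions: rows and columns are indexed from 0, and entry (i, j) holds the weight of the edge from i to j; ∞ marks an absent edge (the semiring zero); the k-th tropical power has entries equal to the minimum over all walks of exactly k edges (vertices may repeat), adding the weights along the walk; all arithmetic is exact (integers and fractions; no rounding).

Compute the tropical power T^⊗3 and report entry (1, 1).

T^⊗2:
  [1, 11, -2, 6]
  [-1, 8, -7, 3]
  [-6, -1, 1, -4]
  [-14, 3, -4, 4]
T^⊗3:
  [-10, 7, 0, 5]
  [-15, 2, -5, 3]
  [-7, 1, -10, -2]
  [-12, -7, -5, -10]
Key observation: the optimum is the walk 1->3->2->1, with weight (-1) + (-6) + 9 = 2.
Optimal value attained by: walk 1->3->2->1.
Answer: (T^⊗3)[1][1] = 2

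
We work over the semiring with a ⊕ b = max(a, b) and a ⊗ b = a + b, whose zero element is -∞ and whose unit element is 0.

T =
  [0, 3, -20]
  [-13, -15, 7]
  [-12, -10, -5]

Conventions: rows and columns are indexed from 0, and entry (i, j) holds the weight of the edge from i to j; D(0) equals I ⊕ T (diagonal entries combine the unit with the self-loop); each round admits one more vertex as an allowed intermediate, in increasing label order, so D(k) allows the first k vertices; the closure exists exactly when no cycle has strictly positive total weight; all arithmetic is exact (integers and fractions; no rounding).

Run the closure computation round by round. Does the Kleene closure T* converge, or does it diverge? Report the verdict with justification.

D(0):
  [0, 3, -20]
  [-13, 0, 7]
  [-12, -10, 0]
D(1):
  [0, 3, -20]
  [-13, 0, 7]
  [-12, -9, 0]
D(2):
  [0, 3, 10]
  [-13, 0, 7]
  [-12, -9, 0]
D(3):
  [0, 3, 10]
  [-5, 0, 7]
  [-12, -9, 0]
Key observation: every diagonal entry stays at the unit through all rounds, so no improving cycle exists.
Answer: CONVERGES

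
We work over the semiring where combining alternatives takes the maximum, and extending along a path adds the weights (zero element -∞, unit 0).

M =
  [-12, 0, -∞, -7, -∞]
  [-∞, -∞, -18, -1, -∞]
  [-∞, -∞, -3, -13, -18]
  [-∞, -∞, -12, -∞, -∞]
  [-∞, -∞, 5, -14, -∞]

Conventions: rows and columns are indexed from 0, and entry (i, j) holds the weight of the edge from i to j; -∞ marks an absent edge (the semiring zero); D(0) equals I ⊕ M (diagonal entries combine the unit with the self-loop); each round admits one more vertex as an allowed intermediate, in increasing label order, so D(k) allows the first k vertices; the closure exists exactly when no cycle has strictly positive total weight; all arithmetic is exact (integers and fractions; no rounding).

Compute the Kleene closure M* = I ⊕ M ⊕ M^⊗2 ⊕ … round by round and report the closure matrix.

D(0):
  [0, 0, -∞, -7, -∞]
  [-∞, 0, -18, -1, -∞]
  [-∞, -∞, 0, -13, -18]
  [-∞, -∞, -12, 0, -∞]
  [-∞, -∞, 5, -14, 0]
D(1):
  [0, 0, -∞, -7, -∞]
  [-∞, 0, -18, -1, -∞]
  [-∞, -∞, 0, -13, -18]
  [-∞, -∞, -12, 0, -∞]
  [-∞, -∞, 5, -14, 0]
D(2):
  [0, 0, -18, -1, -∞]
  [-∞, 0, -18, -1, -∞]
  [-∞, -∞, 0, -13, -18]
  [-∞, -∞, -12, 0, -∞]
  [-∞, -∞, 5, -14, 0]
D(3):
  [0, 0, -18, -1, -36]
  [-∞, 0, -18, -1, -36]
  [-∞, -∞, 0, -13, -18]
  [-∞, -∞, -12, 0, -30]
  [-∞, -∞, 5, -8, 0]
D(4):
  [0, 0, -13, -1, -31]
  [-∞, 0, -13, -1, -31]
  [-∞, -∞, 0, -13, -18]
  [-∞, -∞, -12, 0, -30]
  [-∞, -∞, 5, -8, 0]
D(5):
  [0, 0, -13, -1, -31]
  [-∞, 0, -13, -1, -31]
  [-∞, -∞, 0, -13, -18]
  [-∞, -∞, -12, 0, -30]
  [-∞, -∞, 5, -8, 0]
Answer: M* = [[0, 0, -13, -1, -31], [-∞, 0, -13, -1, -31], [-∞, -∞, 0, -13, -18], [-∞, -∞, -12, 0, -30], [-∞, -∞, 5, -8, 0]]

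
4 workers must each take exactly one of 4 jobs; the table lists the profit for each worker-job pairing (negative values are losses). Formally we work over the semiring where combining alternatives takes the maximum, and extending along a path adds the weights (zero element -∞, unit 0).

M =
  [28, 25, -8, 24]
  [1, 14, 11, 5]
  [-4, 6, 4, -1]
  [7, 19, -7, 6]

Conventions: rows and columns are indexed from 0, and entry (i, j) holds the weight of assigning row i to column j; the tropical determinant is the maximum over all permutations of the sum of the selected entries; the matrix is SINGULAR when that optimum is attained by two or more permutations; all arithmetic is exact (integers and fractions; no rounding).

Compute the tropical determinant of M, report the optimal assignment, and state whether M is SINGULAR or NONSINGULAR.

σ = (0, 1, 2, 3): 28 + 14 + 4 + 6 = 52
σ = (0, 1, 3, 2): 28 + 14 + (-1) + (-7) = 34
σ = (0, 2, 1, 3): 28 + 11 + 6 + 6 = 51
σ = (0, 2, 3, 1): 28 + 11 + (-1) + 19 = 57
σ = (0, 3, 1, 2): 28 + 5 + 6 + (-7) = 32
σ = (0, 3, 2, 1): 28 + 5 + 4 + 19 = 56
σ = (1, 0, 2, 3): 25 + 1 + 4 + 6 = 36
σ = (1, 0, 3, 2): 25 + 1 + (-1) + (-7) = 18
σ = (1, 2, 0, 3): 25 + 11 + (-4) + 6 = 38
σ = (1, 2, 3, 0): 25 + 11 + (-1) + 7 = 42
σ = (1, 3, 0, 2): 25 + 5 + (-4) + (-7) = 19
σ = (1, 3, 2, 0): 25 + 5 + 4 + 7 = 41
σ = (2, 0, 1, 3): (-8) + 1 + 6 + 6 = 5
σ = (2, 0, 3, 1): (-8) + 1 + (-1) + 19 = 11
σ = (2, 1, 0, 3): (-8) + 14 + (-4) + 6 = 8
σ = (2, 1, 3, 0): (-8) + 14 + (-1) + 7 = 12
σ = (2, 3, 0, 1): (-8) + 5 + (-4) + 19 = 12
σ = (2, 3, 1, 0): (-8) + 5 + 6 + 7 = 10
σ = (3, 0, 1, 2): 24 + 1 + 6 + (-7) = 24
σ = (3, 0, 2, 1): 24 + 1 + 4 + 19 = 48
σ = (3, 1, 0, 2): 24 + 14 + (-4) + (-7) = 27
σ = (3, 1, 2, 0): 24 + 14 + 4 + 7 = 49
σ = (3, 2, 0, 1): 24 + 11 + (-4) + 19 = 50
σ = (3, 2, 1, 0): 24 + 11 + 6 + 7 = 48
Optimal value attained by: σ = (0, 2, 3, 1).
Answer: det⊕(M) = 57; verdict: NONSINGULAR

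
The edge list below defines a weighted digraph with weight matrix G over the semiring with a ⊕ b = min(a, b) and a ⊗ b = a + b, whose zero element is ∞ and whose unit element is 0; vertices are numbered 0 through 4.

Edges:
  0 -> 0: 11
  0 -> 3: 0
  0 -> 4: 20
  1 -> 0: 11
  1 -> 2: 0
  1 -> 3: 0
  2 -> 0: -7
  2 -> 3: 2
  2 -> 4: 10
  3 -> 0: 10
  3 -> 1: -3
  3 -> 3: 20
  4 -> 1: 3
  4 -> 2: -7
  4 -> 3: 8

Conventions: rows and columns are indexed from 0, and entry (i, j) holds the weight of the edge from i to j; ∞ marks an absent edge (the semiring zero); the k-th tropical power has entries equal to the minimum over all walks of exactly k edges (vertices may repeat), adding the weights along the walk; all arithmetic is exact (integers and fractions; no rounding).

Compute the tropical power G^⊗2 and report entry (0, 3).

G^⊗2:
  [10, -3, 13, 11, 31]
  [-7, -3, ∞, 2, 10]
  [4, -1, 3, -7, 13]
  [8, 17, -3, -3, 30]
  [-14, 5, 3, -5, 3]
Key observation: the optimum is the walk 0->0->3, with weight 11 + 0 = 11.
Optimal value attained by: walk 0->0->3.
Answer: (G^⊗2)[0][3] = 11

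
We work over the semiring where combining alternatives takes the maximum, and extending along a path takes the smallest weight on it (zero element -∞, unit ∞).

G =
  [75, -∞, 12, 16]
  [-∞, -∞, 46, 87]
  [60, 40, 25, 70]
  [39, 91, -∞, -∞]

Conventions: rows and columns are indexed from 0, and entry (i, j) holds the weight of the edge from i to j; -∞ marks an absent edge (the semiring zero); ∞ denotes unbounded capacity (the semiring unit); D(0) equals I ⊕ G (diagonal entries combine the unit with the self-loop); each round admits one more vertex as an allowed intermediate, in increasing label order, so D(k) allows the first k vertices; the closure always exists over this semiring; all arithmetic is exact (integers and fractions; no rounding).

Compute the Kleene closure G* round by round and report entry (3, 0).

D(0):
  [∞, -∞, 12, 16]
  [-∞, ∞, 46, 87]
  [60, 40, ∞, 70]
  [39, 91, -∞, ∞]
D(1):
  [∞, -∞, 12, 16]
  [-∞, ∞, 46, 87]
  [60, 40, ∞, 70]
  [39, 91, 12, ∞]
D(2):
  [∞, -∞, 12, 16]
  [-∞, ∞, 46, 87]
  [60, 40, ∞, 70]
  [39, 91, 46, ∞]
D(3):
  [∞, 12, 12, 16]
  [46, ∞, 46, 87]
  [60, 40, ∞, 70]
  [46, 91, 46, ∞]
D(4):
  [∞, 16, 16, 16]
  [46, ∞, 46, 87]
  [60, 70, ∞, 70]
  [46, 91, 46, ∞]
Answer: G*[3][0] = 46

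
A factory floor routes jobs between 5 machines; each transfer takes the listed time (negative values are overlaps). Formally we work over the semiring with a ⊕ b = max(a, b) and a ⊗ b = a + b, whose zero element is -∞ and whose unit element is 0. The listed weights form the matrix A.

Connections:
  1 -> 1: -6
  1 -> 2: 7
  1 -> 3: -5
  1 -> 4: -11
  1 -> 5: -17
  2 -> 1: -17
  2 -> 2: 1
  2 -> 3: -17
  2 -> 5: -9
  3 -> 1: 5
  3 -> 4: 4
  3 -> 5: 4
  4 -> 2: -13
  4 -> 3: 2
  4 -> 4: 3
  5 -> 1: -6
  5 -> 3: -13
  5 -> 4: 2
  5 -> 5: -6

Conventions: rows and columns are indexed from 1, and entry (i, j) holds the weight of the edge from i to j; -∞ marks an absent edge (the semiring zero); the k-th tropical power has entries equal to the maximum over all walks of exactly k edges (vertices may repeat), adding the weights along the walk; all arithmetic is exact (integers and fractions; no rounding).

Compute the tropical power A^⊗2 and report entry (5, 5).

A^⊗2:
  [0, 8, -9, -1, -1]
  [-12, 2, -16, -7, -8]
  [-1, 12, 6, 7, -2]
  [7, -10, 5, 6, 6]
  [-8, 1, 4, 5, -9]
Key observation: the optimum is the walk 5->3->5, with weight (-13) + 4 = -9.
Optimal value attained by: walk 5->3->5.
Answer: (A^⊗2)[5][5] = -9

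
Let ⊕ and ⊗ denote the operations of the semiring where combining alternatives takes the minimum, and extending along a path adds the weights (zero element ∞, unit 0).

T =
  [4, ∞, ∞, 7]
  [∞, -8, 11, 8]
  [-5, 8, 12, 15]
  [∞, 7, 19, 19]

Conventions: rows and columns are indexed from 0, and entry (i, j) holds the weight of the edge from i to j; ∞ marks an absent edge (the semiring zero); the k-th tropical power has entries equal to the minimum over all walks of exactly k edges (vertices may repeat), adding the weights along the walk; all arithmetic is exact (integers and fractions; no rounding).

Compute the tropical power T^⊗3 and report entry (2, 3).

T^⊗2:
  [8, 14, 26, 11]
  [6, -16, 3, 0]
  [-1, 0, 19, 2]
  [14, -1, 18, 15]
T^⊗3:
  [12, 6, 25, 15]
  [-2, -24, -5, -8]
  [3, -8, 11, 6]
  [13, -9, 10, 7]
Key observation: the optimum is the walk 2->0->0->3, with weight (-5) + 4 + 7 = 6.
Optimal value attained by: walk 2->0->0->3.
Answer: (T^⊗3)[2][3] = 6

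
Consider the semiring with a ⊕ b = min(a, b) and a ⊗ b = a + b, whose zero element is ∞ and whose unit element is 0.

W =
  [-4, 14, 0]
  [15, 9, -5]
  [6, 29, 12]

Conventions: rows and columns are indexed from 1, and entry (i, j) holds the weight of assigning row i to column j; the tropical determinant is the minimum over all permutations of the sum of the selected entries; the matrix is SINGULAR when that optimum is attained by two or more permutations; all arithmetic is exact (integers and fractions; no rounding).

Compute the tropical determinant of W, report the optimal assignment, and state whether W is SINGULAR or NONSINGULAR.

σ = (1, 2, 3): (-4) + 9 + 12 = 17
σ = (1, 3, 2): (-4) + (-5) + 29 = 20
σ = (2, 1, 3): 14 + 15 + 12 = 41
σ = (2, 3, 1): 14 + (-5) + 6 = 15
σ = (3, 1, 2): 0 + 15 + 29 = 44
σ = (3, 2, 1): 0 + 9 + 6 = 15
Optimal value attained by: σ = (2, 3, 1).
Answer: det⊕(W) = 15; verdict: SINGULAR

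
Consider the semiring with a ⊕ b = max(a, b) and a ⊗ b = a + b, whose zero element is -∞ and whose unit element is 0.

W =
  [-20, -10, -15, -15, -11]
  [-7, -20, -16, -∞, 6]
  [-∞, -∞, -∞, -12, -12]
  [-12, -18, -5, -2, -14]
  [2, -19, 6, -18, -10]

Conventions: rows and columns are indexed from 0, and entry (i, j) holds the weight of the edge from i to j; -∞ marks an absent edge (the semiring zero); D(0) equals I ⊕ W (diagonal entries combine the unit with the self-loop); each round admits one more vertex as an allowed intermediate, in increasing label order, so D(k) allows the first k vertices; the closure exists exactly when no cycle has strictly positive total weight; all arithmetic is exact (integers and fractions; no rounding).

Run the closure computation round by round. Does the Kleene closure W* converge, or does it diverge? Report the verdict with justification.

D(0):
  [0, -10, -15, -15, -11]
  [-7, 0, -16, -∞, 6]
  [-∞, -∞, 0, -12, -12]
  [-12, -18, -5, 0, -14]
  [2, -19, 6, -18, 0]
D(1):
  [0, -10, -15, -15, -11]
  [-7, 0, -16, -22, 6]
  [-∞, -∞, 0, -12, -12]
  [-12, -18, -5, 0, -14]
  [2, -8, 6, -13, 0]
D(2):
  [0, -10, -15, -15, -4]
  [-7, 0, -16, -22, 6]
  [-∞, -∞, 0, -12, -12]
  [-12, -18, -5, 0, -12]
  [2, -8, 6, -13, 0]
D(3):
  [0, -10, -15, -15, -4]
  [-7, 0, -16, -22, 6]
  [-∞, -∞, 0, -12, -12]
  [-12, -18, -5, 0, -12]
  [2, -8, 6, -6, 0]
D(4):
  [0, -10, -15, -15, -4]
  [-7, 0, -16, -22, 6]
  [-24, -30, 0, -12, -12]
  [-12, -18, -5, 0, -12]
  [2, -8, 6, -6, 0]
D(5):
  [0, -10, 2, -10, -4]
  [8, 0, 12, 0, 6]
  [-10, -20, 0, -12, -12]
  [-10, -18, -5, 0, -12]
  [2, -8, 6, -6, 0]
Key observation: every diagonal entry stays at the unit through all rounds, so no improving cycle exists.
Answer: CONVERGES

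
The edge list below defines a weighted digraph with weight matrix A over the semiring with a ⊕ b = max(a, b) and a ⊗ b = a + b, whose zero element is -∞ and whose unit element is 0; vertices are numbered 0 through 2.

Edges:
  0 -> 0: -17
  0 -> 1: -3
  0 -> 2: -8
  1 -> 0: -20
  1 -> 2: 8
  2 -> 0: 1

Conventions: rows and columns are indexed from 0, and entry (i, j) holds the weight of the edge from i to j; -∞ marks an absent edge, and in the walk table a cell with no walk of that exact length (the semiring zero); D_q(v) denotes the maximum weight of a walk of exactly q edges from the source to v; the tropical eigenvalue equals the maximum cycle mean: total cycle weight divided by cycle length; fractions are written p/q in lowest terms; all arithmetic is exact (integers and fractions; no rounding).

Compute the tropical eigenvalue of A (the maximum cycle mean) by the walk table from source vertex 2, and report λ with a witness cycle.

q=0: [-∞, -∞, 0]
q=1: [1, -∞, -∞]
q=2: [-16, -2, -7]
q=3: [-6, -19, 6]
Optimal cycle mean attained by: cycle 0->1->2->0, total (-3) + 8 + 1, length 3.
Answer: λ = 2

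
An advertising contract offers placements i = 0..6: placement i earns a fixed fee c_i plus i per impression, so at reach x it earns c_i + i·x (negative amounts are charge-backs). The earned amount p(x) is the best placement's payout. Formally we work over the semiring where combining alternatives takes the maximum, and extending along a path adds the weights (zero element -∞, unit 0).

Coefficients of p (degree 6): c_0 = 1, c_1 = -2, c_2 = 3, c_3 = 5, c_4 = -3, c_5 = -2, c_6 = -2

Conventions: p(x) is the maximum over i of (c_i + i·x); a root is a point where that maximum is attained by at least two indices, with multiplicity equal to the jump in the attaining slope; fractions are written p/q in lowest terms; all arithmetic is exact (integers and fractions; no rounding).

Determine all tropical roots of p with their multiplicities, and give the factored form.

hull edge (i=0, c=1) to (i=3, c=5): slope 4/3, span 3
hull edge (i=3, c=5) to (i=6, c=-2): slope -7/3, span 3
Factored form: p(x) = -2 ⊗ (x ⊕ (-4/3)) ⊗ (x ⊕ (-4/3)) ⊗ (x ⊕ (-4/3)) ⊗ (x ⊕ 7/3) ⊗ (x ⊕ 7/3) ⊗ (x ⊕ 7/3)
Answer: roots = -4/3 (mult 3), 7/3 (mult 3)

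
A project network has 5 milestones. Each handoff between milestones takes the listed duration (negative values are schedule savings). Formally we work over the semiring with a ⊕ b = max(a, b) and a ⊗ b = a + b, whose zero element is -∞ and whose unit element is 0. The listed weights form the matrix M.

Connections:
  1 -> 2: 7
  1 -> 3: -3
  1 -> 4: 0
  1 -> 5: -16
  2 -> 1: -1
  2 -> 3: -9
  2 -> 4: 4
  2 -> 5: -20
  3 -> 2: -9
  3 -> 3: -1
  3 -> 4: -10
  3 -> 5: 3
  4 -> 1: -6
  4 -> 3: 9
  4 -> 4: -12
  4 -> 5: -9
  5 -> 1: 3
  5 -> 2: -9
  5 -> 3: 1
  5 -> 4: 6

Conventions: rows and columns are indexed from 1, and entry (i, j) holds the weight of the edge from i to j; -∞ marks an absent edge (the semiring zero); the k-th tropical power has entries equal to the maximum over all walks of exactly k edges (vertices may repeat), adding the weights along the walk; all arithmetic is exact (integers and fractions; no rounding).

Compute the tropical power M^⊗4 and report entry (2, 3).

M^⊗2:
  [6, -12, 9, 11, 0]
  [-2, 6, 13, -1, -5]
  [6, -6, 4, 9, 2]
  [-6, 1, 8, -1, 12]
  [0, 10, 15, 3, 4]
M^⊗3:
  [5, 13, 20, 6, 12]
  [5, 5, 12, 10, 16]
  [5, 13, 18, 8, 7]
  [15, 3, 13, 18, 11]
  [9, 7, 14, 14, 18]
M^⊗4:
  [15, 12, 19, 18, 23]
  [19, 12, 19, 22, 15]
  [12, 12, 17, 17, 21]
  [14, 22, 27, 17, 16]
  [21, 16, 23, 24, 17]
Key observation: the optimum is the walk 2->1->2->4->3, with weight (-1) + 7 + 4 + 9 = 19.
Optimal value attained by: walk 2->1->2->4->3.
Answer: (M^⊗4)[2][3] = 19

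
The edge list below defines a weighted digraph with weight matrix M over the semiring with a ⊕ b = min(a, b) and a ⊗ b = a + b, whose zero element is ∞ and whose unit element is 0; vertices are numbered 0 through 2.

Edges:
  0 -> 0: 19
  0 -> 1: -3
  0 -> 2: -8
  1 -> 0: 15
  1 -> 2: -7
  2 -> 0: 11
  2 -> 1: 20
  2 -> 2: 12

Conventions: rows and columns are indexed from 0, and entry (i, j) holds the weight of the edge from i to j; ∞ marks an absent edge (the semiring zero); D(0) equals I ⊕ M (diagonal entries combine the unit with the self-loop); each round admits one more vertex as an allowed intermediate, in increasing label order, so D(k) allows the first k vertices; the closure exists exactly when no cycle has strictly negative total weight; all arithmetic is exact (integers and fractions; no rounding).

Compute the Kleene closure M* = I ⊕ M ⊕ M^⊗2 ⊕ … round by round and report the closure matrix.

D(0):
  [0, -3, -8]
  [15, 0, -7]
  [11, 20, 0]
D(1):
  [0, -3, -8]
  [15, 0, -7]
  [11, 8, 0]
D(2):
  [0, -3, -10]
  [15, 0, -7]
  [11, 8, 0]
D(3):
  [0, -3, -10]
  [4, 0, -7]
  [11, 8, 0]
Answer: M* = [[0, -3, -10], [4, 0, -7], [11, 8, 0]]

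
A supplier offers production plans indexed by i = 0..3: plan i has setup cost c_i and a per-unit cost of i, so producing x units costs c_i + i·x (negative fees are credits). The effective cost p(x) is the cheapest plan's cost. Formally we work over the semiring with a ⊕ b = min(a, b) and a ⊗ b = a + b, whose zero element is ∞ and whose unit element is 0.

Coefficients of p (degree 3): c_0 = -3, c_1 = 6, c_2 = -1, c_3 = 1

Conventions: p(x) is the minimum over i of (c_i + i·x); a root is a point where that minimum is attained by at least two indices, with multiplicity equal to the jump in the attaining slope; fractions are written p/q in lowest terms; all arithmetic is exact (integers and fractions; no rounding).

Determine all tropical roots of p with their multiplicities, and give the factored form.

hull edge (i=0, c=-3) to (i=2, c=-1): slope 1, span 2
hull edge (i=2, c=-1) to (i=3, c=1): slope 2, span 1
Factored form: p(x) = 1 ⊗ (x ⊕ (-2)) ⊗ (x ⊕ (-1)) ⊗ (x ⊕ (-1))
Answer: roots = -2 (mult 1), -1 (mult 2)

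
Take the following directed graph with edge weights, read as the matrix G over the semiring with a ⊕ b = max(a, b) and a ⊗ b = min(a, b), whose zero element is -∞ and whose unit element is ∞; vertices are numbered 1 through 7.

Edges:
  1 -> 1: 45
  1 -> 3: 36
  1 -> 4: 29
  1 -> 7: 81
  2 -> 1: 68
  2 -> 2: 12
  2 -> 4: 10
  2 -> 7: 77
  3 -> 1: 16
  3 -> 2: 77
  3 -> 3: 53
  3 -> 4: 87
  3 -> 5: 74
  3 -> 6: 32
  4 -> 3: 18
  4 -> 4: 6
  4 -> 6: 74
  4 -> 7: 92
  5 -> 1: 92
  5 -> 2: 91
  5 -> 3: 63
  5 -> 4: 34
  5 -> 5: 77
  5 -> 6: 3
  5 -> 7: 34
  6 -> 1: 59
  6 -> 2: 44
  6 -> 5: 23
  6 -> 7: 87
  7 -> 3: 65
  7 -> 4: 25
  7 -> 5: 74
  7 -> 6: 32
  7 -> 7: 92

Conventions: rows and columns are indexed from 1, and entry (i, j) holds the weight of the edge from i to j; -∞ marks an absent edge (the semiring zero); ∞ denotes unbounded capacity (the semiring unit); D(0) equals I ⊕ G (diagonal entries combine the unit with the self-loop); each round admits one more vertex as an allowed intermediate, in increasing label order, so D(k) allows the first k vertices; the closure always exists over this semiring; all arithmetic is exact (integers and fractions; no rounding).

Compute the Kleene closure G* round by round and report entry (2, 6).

D(0):
  [∞, -∞, 36, 29, -∞, -∞, 81]
  [68, ∞, -∞, 10, -∞, -∞, 77]
  [16, 77, ∞, 87, 74, 32, -∞]
  [-∞, -∞, 18, ∞, -∞, 74, 92]
  [92, 91, 63, 34, ∞, 3, 34]
  [59, 44, -∞, -∞, 23, ∞, 87]
  [-∞, -∞, 65, 25, 74, 32, ∞]
D(1):
  [∞, -∞, 36, 29, -∞, -∞, 81]
  [68, ∞, 36, 29, -∞, -∞, 77]
  [16, 77, ∞, 87, 74, 32, 16]
  [-∞, -∞, 18, ∞, -∞, 74, 92]
  [92, 91, 63, 34, ∞, 3, 81]
  [59, 44, 36, 29, 23, ∞, 87]
  [-∞, -∞, 65, 25, 74, 32, ∞]
D(2):
  [∞, -∞, 36, 29, -∞, -∞, 81]
  [68, ∞, 36, 29, -∞, -∞, 77]
  [68, 77, ∞, 87, 74, 32, 77]
  [-∞, -∞, 18, ∞, -∞, 74, 92]
  [92, 91, 63, 34, ∞, 3, 81]
  [59, 44, 36, 29, 23, ∞, 87]
  [-∞, -∞, 65, 25, 74, 32, ∞]
D(3):
  [∞, 36, 36, 36, 36, 32, 81]
  [68, ∞, 36, 36, 36, 32, 77]
  [68, 77, ∞, 87, 74, 32, 77]
  [18, 18, 18, ∞, 18, 74, 92]
  [92, 91, 63, 63, ∞, 32, 81]
  [59, 44, 36, 36, 36, ∞, 87]
  [65, 65, 65, 65, 74, 32, ∞]
D(4):
  [∞, 36, 36, 36, 36, 36, 81]
  [68, ∞, 36, 36, 36, 36, 77]
  [68, 77, ∞, 87, 74, 74, 87]
  [18, 18, 18, ∞, 18, 74, 92]
  [92, 91, 63, 63, ∞, 63, 81]
  [59, 44, 36, 36, 36, ∞, 87]
  [65, 65, 65, 65, 74, 65, ∞]
D(5):
  [∞, 36, 36, 36, 36, 36, 81]
  [68, ∞, 36, 36, 36, 36, 77]
  [74, 77, ∞, 87, 74, 74, 87]
  [18, 18, 18, ∞, 18, 74, 92]
  [92, 91, 63, 63, ∞, 63, 81]
  [59, 44, 36, 36, 36, ∞, 87]
  [74, 74, 65, 65, 74, 65, ∞]
D(6):
  [∞, 36, 36, 36, 36, 36, 81]
  [68, ∞, 36, 36, 36, 36, 77]
  [74, 77, ∞, 87, 74, 74, 87]
  [59, 44, 36, ∞, 36, 74, 92]
  [92, 91, 63, 63, ∞, 63, 81]
  [59, 44, 36, 36, 36, ∞, 87]
  [74, 74, 65, 65, 74, 65, ∞]
D(7):
  [∞, 74, 65, 65, 74, 65, 81]
  [74, ∞, 65, 65, 74, 65, 77]
  [74, 77, ∞, 87, 74, 74, 87]
  [74, 74, 65, ∞, 74, 74, 92]
  [92, 91, 65, 65, ∞, 65, 81]
  [74, 74, 65, 65, 74, ∞, 87]
  [74, 74, 65, 65, 74, 65, ∞]
Answer: G*[2][6] = 65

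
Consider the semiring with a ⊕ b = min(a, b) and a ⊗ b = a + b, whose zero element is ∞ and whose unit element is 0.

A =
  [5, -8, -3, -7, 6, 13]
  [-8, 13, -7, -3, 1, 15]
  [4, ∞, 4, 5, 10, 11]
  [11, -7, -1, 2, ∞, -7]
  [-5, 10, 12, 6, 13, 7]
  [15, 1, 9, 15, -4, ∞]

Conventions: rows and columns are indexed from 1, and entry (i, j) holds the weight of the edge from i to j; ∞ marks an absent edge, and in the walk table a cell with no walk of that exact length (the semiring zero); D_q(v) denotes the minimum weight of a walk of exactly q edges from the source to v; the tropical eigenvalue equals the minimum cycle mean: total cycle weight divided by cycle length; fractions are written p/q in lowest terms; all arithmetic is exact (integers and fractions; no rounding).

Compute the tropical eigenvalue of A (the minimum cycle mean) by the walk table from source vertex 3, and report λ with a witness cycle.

q=0: [∞, ∞, 0, ∞, ∞, ∞]
q=1: [4, ∞, 4, 5, 10, 11]
q=2: [5, -4, 1, -3, 7, -2]
q=3: [-12, -10, -11, -7, -6, -10]
q=4: [-18, -20, -17, -19, -14, -14]
q=5: [-28, -26, -27, -25, -19, -26]
q=6: [-34, -36, -33, -35, -30, -32]
Optimal cycle mean attained by: cycle 1->2->1, total (-8) + (-8), length 2.
Answer: λ = -8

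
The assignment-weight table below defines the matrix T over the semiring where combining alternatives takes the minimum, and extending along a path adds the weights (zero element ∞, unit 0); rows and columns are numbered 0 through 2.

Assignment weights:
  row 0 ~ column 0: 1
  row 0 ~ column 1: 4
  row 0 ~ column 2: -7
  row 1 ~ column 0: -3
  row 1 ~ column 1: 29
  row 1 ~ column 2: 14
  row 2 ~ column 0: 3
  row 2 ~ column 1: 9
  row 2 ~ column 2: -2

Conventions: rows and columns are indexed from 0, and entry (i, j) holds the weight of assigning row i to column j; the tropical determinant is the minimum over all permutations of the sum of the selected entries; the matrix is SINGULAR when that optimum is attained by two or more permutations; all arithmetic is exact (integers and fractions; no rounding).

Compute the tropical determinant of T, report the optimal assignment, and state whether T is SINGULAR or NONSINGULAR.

σ = (0, 1, 2): 1 + 29 + (-2) = 28
σ = (0, 2, 1): 1 + 14 + 9 = 24
σ = (1, 0, 2): 4 + (-3) + (-2) = -1
σ = (1, 2, 0): 4 + 14 + 3 = 21
σ = (2, 0, 1): (-7) + (-3) + 9 = -1
σ = (2, 1, 0): (-7) + 29 + 3 = 25
Optimal value attained by: σ = (1, 0, 2).
Answer: det⊕(T) = -1; verdict: SINGULAR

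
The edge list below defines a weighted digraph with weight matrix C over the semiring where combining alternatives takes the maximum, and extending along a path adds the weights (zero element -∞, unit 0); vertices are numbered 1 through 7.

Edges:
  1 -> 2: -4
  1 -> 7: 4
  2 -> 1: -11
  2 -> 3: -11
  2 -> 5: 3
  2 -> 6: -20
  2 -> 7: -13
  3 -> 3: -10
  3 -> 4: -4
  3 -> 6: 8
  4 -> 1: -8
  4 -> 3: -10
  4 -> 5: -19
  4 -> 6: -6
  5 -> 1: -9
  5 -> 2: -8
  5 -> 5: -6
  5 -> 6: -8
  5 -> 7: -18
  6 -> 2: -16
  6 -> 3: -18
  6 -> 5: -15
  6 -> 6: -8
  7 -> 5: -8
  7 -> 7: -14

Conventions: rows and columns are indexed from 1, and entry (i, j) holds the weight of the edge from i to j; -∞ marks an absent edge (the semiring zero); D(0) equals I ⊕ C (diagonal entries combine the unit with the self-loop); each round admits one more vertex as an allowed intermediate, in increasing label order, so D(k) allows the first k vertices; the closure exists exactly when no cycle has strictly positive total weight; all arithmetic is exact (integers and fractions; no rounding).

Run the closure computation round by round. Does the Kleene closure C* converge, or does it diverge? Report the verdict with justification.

D(0):
  [0, -4, -∞, -∞, -∞, -∞, 4]
  [-11, 0, -11, -∞, 3, -20, -13]
  [-∞, -∞, 0, -4, -∞, 8, -∞]
  [-8, -∞, -10, 0, -19, -6, -∞]
  [-9, -8, -∞, -∞, 0, -8, -18]
  [-∞, -16, -18, -∞, -15, 0, -∞]
  [-∞, -∞, -∞, -∞, -8, -∞, 0]
D(1):
  [0, -4, -∞, -∞, -∞, -∞, 4]
  [-11, 0, -11, -∞, 3, -20, -7]
  [-∞, -∞, 0, -4, -∞, 8, -∞]
  [-8, -12, -10, 0, -19, -6, -4]
  [-9, -8, -∞, -∞, 0, -8, -5]
  [-∞, -16, -18, -∞, -15, 0, -∞]
  [-∞, -∞, -∞, -∞, -8, -∞, 0]
D(2):
  [0, -4, -15, -∞, -1, -24, 4]
  [-11, 0, -11, -∞, 3, -20, -7]
  [-∞, -∞, 0, -4, -∞, 8, -∞]
  [-8, -12, -10, 0, -9, -6, -4]
  [-9, -8, -19, -∞, 0, -8, -5]
  [-27, -16, -18, -∞, -13, 0, -23]
  [-∞, -∞, -∞, -∞, -8, -∞, 0]
D(3):
  [0, -4, -15, -19, -1, -7, 4]
  [-11, 0, -11, -15, 3, -3, -7]
  [-∞, -∞, 0, -4, -∞, 8, -∞]
  [-8, -12, -10, 0, -9, -2, -4]
  [-9, -8, -19, -23, 0, -8, -5]
  [-27, -16, -18, -22, -13, 0, -23]
  [-∞, -∞, -∞, -∞, -8, -∞, 0]
D(4):
  [0, -4, -15, -19, -1, -7, 4]
  [-11, 0, -11, -15, 3, -3, -7]
  [-12, -16, 0, -4, -13, 8, -8]
  [-8, -12, -10, 0, -9, -2, -4]
  [-9, -8, -19, -23, 0, -8, -5]
  [-27, -16, -18, -22, -13, 0, -23]
  [-∞, -∞, -∞, -∞, -8, -∞, 0]
D(5):
  [0, -4, -15, -19, -1, -7, 4]
  [-6, 0, -11, -15, 3, -3, -2]
  [-12, -16, 0, -4, -13, 8, -8]
  [-8, -12, -10, 0, -9, -2, -4]
  [-9, -8, -19, -23, 0, -8, -5]
  [-22, -16, -18, -22, -13, 0, -18]
  [-17, -16, -27, -31, -8, -16, 0]
D(6):
  [0, -4, -15, -19, -1, -7, 4]
  [-6, 0, -11, -15, 3, -3, -2]
  [-12, -8, 0, -4, -5, 8, -8]
  [-8, -12, -10, 0, -9, -2, -4]
  [-9, -8, -19, -23, 0, -8, -5]
  [-22, -16, -18, -22, -13, 0, -18]
  [-17, -16, -27, -31, -8, -16, 0]
D(7):
  [0, -4, -15, -19, -1, -7, 4]
  [-6, 0, -11, -15, 3, -3, -2]
  [-12, -8, 0, -4, -5, 8, -8]
  [-8, -12, -10, 0, -9, -2, -4]
  [-9, -8, -19, -23, 0, -8, -5]
  [-22, -16, -18, -22, -13, 0, -18]
  [-17, -16, -27, -31, -8, -16, 0]
Key observation: every diagonal entry stays at the unit through all rounds, so no improving cycle exists.
Answer: CONVERGES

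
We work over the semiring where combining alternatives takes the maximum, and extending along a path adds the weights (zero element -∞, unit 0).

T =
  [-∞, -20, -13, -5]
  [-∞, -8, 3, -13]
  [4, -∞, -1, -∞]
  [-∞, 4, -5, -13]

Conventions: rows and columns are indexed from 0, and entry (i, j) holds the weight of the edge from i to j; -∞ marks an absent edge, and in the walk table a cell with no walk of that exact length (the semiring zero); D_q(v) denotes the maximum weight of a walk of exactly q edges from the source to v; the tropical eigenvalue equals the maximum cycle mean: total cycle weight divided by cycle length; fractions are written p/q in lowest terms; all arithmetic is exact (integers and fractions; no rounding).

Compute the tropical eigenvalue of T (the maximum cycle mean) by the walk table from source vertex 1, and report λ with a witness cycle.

q=0: [-∞, 0, -∞, -∞]
q=1: [-∞, -8, 3, -13]
q=2: [7, -9, 2, -21]
q=3: [6, -13, 1, 2]
q=4: [5, 6, 0, 1]
Optimal cycle mean attained by: cycle 0->3->1->2->0, total (-5) + 4 + 3 + 4, length 4.
Answer: λ = 3/2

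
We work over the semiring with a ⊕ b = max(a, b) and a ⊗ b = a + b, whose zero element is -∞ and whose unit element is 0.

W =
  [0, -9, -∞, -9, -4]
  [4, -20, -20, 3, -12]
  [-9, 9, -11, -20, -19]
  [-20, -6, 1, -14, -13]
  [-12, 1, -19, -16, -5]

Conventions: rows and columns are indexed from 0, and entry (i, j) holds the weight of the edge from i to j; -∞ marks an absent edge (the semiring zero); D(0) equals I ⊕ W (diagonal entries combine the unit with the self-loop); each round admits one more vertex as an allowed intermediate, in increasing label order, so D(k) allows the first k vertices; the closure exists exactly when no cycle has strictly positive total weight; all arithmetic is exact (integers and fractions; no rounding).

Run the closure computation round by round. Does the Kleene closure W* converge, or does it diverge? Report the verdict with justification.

D(0):
  [0, -9, -∞, -9, -4]
  [4, 0, -20, 3, -12]
  [-9, 9, 0, -20, -19]
  [-20, -6, 1, 0, -13]
  [-12, 1, -19, -16, 0]
D(1):
  [0, -9, -∞, -9, -4]
  [4, 0, -20, 3, 0]
  [-9, 9, 0, -18, -13]
  [-20, -6, 1, 0, -13]
  [-12, 1, -19, -16, 0]
Detection: at round 2, diagonal entry (4, 4) turns strictly positive.
Key observation: the cycle 4->1->0->4 has total weight 1 + 4 + (-4), which is strictly positive.
Answer: DIVERGES — positive cycle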